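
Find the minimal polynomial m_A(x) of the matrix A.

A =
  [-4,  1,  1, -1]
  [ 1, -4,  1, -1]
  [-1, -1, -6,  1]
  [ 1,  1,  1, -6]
x^2 + 10*x + 25

The characteristic polynomial is χ_A(x) = (x + 5)^4, so the eigenvalues are known. The minimal polynomial is
  m_A(x) = Π_λ (x − λ)^{k_λ}
where k_λ is the size of the *largest* Jordan block for λ (equivalently, the smallest k with (A − λI)^k v = 0 for every generalised eigenvector v of λ).

  λ = -5: largest Jordan block has size 2, contributing (x + 5)^2

So m_A(x) = (x + 5)^2 = x^2 + 10*x + 25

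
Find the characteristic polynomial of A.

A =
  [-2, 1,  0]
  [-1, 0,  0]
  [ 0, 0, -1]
x^3 + 3*x^2 + 3*x + 1

Expanding det(x·I − A) (e.g. by cofactor expansion or by noting that A is similar to its Jordan form J, which has the same characteristic polynomial as A) gives
  χ_A(x) = x^3 + 3*x^2 + 3*x + 1
which factors as (x + 1)^3. The eigenvalues (with algebraic multiplicities) are λ = -1 with multiplicity 3.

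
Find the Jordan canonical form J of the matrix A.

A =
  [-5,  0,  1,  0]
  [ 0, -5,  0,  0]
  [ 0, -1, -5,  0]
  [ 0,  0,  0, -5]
J_3(-5) ⊕ J_1(-5)

The characteristic polynomial is
  det(x·I − A) = x^4 + 20*x^3 + 150*x^2 + 500*x + 625 = (x + 5)^4

Eigenvalues and multiplicities (the geometric multiplicity of λ is n − rank(A − λI), which equals the number of Jordan blocks for λ):
  λ = -5: algebraic multiplicity = 4, geometric multiplicity = 2

Determining the block sizes for each eigenvalue:
  λ = -5: with am = 4 and gm = 2, the partition is not yet determined (e.g. several partitions of 4 into 2 parts exist). Let N = A − (-5)·I. Computing rank(N^1) = 2, rank(N^2) = 1, rank(N^3) = 0; the number of blocks of size ≥ j is rank(N^{j−1}) − rank(N^j), giving [2, 1, 1]. So we have 1 block(s) of size 3, 1 block(s) of size 1 → block sizes [3, 1]

Assembling the blocks gives a Jordan form
J =
  [-5,  1,  0,  0]
  [ 0, -5,  1,  0]
  [ 0,  0, -5,  0]
  [ 0,  0,  0, -5]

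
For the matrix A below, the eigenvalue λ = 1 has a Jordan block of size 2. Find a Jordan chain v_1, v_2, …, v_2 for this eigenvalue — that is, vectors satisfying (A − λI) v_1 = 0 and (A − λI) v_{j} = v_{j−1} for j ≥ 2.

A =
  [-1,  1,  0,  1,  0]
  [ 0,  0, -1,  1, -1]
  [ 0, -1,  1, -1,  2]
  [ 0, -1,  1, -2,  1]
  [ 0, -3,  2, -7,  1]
A Jordan chain for λ = 1 of length 2:
v_1 = (0, -1, 2, 1, 0)ᵀ
v_2 = (0, 0, 0, 0, 1)ᵀ

Let N = A − (1)·I. We want v_2 with N^2 v_2 = 0 but N^1 v_2 ≠ 0; then v_{j-1} := N · v_j for j = 2, …, 2.

Pick v_2 = (0, 0, 0, 0, 1)ᵀ.
Then v_1 = N · v_2 = (0, -1, 2, 1, 0)ᵀ.

Sanity check: (A − (1)·I) v_1 = (0, 0, 0, 0, 0)ᵀ = 0. ✓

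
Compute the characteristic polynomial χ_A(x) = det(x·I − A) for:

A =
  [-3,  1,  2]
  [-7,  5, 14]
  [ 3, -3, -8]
x^3 + 6*x^2 + 12*x + 8

Expanding det(x·I − A) (e.g. by cofactor expansion or by noting that A is similar to its Jordan form J, which has the same characteristic polynomial as A) gives
  χ_A(x) = x^3 + 6*x^2 + 12*x + 8
which factors as (x + 2)^3. The eigenvalues (with algebraic multiplicities) are λ = -2 with multiplicity 3.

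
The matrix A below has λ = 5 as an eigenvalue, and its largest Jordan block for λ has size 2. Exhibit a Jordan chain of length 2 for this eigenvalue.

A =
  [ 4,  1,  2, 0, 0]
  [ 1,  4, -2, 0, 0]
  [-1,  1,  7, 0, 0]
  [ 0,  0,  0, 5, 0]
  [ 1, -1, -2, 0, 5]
A Jordan chain for λ = 5 of length 2:
v_1 = (-1, 1, -1, 0, 1)ᵀ
v_2 = (1, 0, 0, 0, 0)ᵀ

Let N = A − (5)·I. We want v_2 with N^2 v_2 = 0 but N^1 v_2 ≠ 0; then v_{j-1} := N · v_j for j = 2, …, 2.

Pick v_2 = (1, 0, 0, 0, 0)ᵀ.
Then v_1 = N · v_2 = (-1, 1, -1, 0, 1)ᵀ.

Sanity check: (A − (5)·I) v_1 = (0, 0, 0, 0, 0)ᵀ = 0. ✓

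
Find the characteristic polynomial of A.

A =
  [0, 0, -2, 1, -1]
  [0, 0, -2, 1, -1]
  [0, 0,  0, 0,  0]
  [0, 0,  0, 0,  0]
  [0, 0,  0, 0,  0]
x^5

Expanding det(x·I − A) (e.g. by cofactor expansion or by noting that A is similar to its Jordan form J, which has the same characteristic polynomial as A) gives
  χ_A(x) = x^5
which factors as x^5. The eigenvalues (with algebraic multiplicities) are λ = 0 with multiplicity 5.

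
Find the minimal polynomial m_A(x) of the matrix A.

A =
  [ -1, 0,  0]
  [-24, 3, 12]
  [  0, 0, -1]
x^2 - 2*x - 3

The characteristic polynomial is χ_A(x) = (x - 3)*(x + 1)^2, so the eigenvalues are known. The minimal polynomial is
  m_A(x) = Π_λ (x − λ)^{k_λ}
where k_λ is the size of the *largest* Jordan block for λ (equivalently, the smallest k with (A − λI)^k v = 0 for every generalised eigenvector v of λ).

  λ = -1: largest Jordan block has size 1, contributing (x + 1)
  λ = 3: largest Jordan block has size 1, contributing (x − 3)

So m_A(x) = (x - 3)*(x + 1) = x^2 - 2*x - 3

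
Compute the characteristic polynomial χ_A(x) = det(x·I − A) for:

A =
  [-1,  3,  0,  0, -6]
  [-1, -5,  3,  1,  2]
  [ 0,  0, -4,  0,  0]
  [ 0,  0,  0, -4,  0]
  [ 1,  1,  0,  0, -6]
x^5 + 20*x^4 + 160*x^3 + 640*x^2 + 1280*x + 1024

Expanding det(x·I − A) (e.g. by cofactor expansion or by noting that A is similar to its Jordan form J, which has the same characteristic polynomial as A) gives
  χ_A(x) = x^5 + 20*x^4 + 160*x^3 + 640*x^2 + 1280*x + 1024
which factors as (x + 4)^5. The eigenvalues (with algebraic multiplicities) are λ = -4 with multiplicity 5.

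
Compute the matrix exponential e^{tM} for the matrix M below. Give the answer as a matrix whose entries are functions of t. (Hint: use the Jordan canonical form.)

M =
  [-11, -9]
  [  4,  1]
e^{tM} =
  [-6*t*exp(-5*t) + exp(-5*t), -9*t*exp(-5*t)]
  [4*t*exp(-5*t), 6*t*exp(-5*t) + exp(-5*t)]

Strategy: write M = P · J · P⁻¹ where J is a Jordan canonical form, so e^{tM} = P · e^{tJ} · P⁻¹, and e^{tJ} can be computed block-by-block.

M has Jordan form
J =
  [-5,  1]
  [ 0, -5]
(up to reordering of blocks).

Per-block formulas:
  For a 2×2 Jordan block J_2(-5): exp(t · J_2(-5)) = e^(-5t)·(I + t·N), where N is the 2×2 nilpotent shift.

After assembling e^{tJ} and conjugating by P, we get:

e^{tM} =
  [-6*t*exp(-5*t) + exp(-5*t), -9*t*exp(-5*t)]
  [4*t*exp(-5*t), 6*t*exp(-5*t) + exp(-5*t)]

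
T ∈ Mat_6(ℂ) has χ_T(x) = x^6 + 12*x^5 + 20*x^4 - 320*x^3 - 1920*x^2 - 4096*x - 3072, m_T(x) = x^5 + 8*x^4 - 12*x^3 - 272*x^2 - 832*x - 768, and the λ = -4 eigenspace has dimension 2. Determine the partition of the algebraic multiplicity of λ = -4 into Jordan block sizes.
Block sizes for λ = -4: [3, 1]

Step 1 — from the characteristic polynomial, algebraic multiplicity of λ = -4 is 4. From dim ker(T − (-4)·I) = 2, there are exactly 2 Jordan blocks for λ = -4.
Step 2 — from the minimal polynomial, the factor (x + 4)^3 tells us the largest block for λ = -4 has size 3.
Step 3 — with total size 4, 2 blocks, and largest block 3, the block sizes (in nonincreasing order) are [3, 1].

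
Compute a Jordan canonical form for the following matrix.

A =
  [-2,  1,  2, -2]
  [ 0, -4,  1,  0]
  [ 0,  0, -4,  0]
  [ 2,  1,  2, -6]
J_3(-4) ⊕ J_1(-4)

The characteristic polynomial is
  det(x·I − A) = x^4 + 16*x^3 + 96*x^2 + 256*x + 256 = (x + 4)^4

Eigenvalues and multiplicities (the geometric multiplicity of λ is n − rank(A − λI), which equals the number of Jordan blocks for λ):
  λ = -4: algebraic multiplicity = 4, geometric multiplicity = 2

Determining the block sizes for each eigenvalue:
  λ = -4: with am = 4 and gm = 2, the partition is not yet determined (e.g. several partitions of 4 into 2 parts exist). Let N = A − (-4)·I. Computing rank(N^1) = 2, rank(N^2) = 1, rank(N^3) = 0; the number of blocks of size ≥ j is rank(N^{j−1}) − rank(N^j), giving [2, 1, 1]. So we have 1 block(s) of size 3, 1 block(s) of size 1 → block sizes [3, 1]

Assembling the blocks gives a Jordan form
J =
  [-4,  1,  0,  0]
  [ 0, -4,  1,  0]
  [ 0,  0, -4,  0]
  [ 0,  0,  0, -4]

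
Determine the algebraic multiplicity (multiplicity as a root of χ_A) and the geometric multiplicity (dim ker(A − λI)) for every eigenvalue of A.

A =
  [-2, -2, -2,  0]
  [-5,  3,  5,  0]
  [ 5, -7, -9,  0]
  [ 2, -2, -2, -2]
λ = -4: alg = 1, geom = 1; λ = -2: alg = 3, geom = 2

Step 1 — factor the characteristic polynomial to read off the algebraic multiplicities:
  χ_A(x) = (x + 2)^3*(x + 4)

Step 2 — compute geometric multiplicities via the rank-nullity identity g(λ) = n − rank(A − λI):
  rank(A − (-4)·I) = 3, so dim ker(A − (-4)·I) = n − 3 = 1
  rank(A − (-2)·I) = 2, so dim ker(A − (-2)·I) = n − 2 = 2

Summary:
  λ = -4: algebraic multiplicity = 1, geometric multiplicity = 1
  λ = -2: algebraic multiplicity = 3, geometric multiplicity = 2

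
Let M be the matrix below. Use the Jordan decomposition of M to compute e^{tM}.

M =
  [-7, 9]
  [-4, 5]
e^{tM} =
  [-6*t*exp(-t) + exp(-t), 9*t*exp(-t)]
  [-4*t*exp(-t), 6*t*exp(-t) + exp(-t)]

Strategy: write M = P · J · P⁻¹ where J is a Jordan canonical form, so e^{tM} = P · e^{tJ} · P⁻¹, and e^{tJ} can be computed block-by-block.

M has Jordan form
J =
  [-1,  1]
  [ 0, -1]
(up to reordering of blocks).

Per-block formulas:
  For a 2×2 Jordan block J_2(-1): exp(t · J_2(-1)) = e^(-1t)·(I + t·N), where N is the 2×2 nilpotent shift.

After assembling e^{tJ} and conjugating by P, we get:

e^{tM} =
  [-6*t*exp(-t) + exp(-t), 9*t*exp(-t)]
  [-4*t*exp(-t), 6*t*exp(-t) + exp(-t)]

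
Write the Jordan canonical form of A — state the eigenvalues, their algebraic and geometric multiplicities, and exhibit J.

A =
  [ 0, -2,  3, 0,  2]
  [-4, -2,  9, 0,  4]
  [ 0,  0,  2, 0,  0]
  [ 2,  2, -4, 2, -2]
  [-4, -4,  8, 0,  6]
J_1(0) ⊕ J_2(2) ⊕ J_1(2) ⊕ J_1(2)

The characteristic polynomial is
  det(x·I − A) = x^5 - 8*x^4 + 24*x^3 - 32*x^2 + 16*x = x*(x - 2)^4

Eigenvalues and multiplicities (the geometric multiplicity of λ is n − rank(A − λI), which equals the number of Jordan blocks for λ):
  λ = 0: algebraic multiplicity = 1, geometric multiplicity = 1
  λ = 2: algebraic multiplicity = 4, geometric multiplicity = 3

Determining the block sizes for each eigenvalue:
  λ = 0: one block (gm = 1), so the single block has size am = 1 → block sizes [1]
  λ = 2: 3 blocks summing to 4 forces exactly one block of size 2 and the rest size 1 → block sizes [2, 1, 1]

Assembling the blocks gives a Jordan form
J =
  [0, 0, 0, 0, 0]
  [0, 2, 1, 0, 0]
  [0, 0, 2, 0, 0]
  [0, 0, 0, 2, 0]
  [0, 0, 0, 0, 2]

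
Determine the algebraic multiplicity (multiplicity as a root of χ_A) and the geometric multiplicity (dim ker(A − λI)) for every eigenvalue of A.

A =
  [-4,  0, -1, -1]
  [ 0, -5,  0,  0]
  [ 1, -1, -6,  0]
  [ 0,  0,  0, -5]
λ = -5: alg = 4, geom = 2

Step 1 — factor the characteristic polynomial to read off the algebraic multiplicities:
  χ_A(x) = (x + 5)^4

Step 2 — compute geometric multiplicities via the rank-nullity identity g(λ) = n − rank(A − λI):
  rank(A − (-5)·I) = 2, so dim ker(A − (-5)·I) = n − 2 = 2

Summary:
  λ = -5: algebraic multiplicity = 4, geometric multiplicity = 2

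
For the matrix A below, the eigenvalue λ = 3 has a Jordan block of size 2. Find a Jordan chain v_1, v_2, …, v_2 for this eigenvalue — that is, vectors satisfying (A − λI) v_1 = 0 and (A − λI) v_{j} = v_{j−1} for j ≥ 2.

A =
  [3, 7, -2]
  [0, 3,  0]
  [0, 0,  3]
A Jordan chain for λ = 3 of length 2:
v_1 = (7, 0, 0)ᵀ
v_2 = (0, 1, 0)ᵀ

Let N = A − (3)·I. We want v_2 with N^2 v_2 = 0 but N^1 v_2 ≠ 0; then v_{j-1} := N · v_j for j = 2, …, 2.

Pick v_2 = (0, 1, 0)ᵀ.
Then v_1 = N · v_2 = (7, 0, 0)ᵀ.

Sanity check: (A − (3)·I) v_1 = (0, 0, 0)ᵀ = 0. ✓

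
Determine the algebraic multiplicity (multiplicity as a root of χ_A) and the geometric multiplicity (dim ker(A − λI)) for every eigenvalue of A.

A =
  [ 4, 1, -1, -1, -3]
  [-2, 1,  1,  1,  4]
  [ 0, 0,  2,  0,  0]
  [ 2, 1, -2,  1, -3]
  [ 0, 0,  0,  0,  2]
λ = 2: alg = 5, geom = 2

Step 1 — factor the characteristic polynomial to read off the algebraic multiplicities:
  χ_A(x) = (x - 2)^5

Step 2 — compute geometric multiplicities via the rank-nullity identity g(λ) = n − rank(A − λI):
  rank(A − (2)·I) = 3, so dim ker(A − (2)·I) = n − 3 = 2

Summary:
  λ = 2: algebraic multiplicity = 5, geometric multiplicity = 2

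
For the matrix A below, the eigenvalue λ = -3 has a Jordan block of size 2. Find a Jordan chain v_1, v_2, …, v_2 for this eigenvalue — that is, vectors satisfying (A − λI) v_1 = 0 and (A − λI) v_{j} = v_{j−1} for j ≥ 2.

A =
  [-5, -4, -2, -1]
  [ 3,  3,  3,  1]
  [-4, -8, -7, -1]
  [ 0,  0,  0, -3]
A Jordan chain for λ = -3 of length 2:
v_1 = (-2, 3, -4, 0)ᵀ
v_2 = (1, 0, 0, 0)ᵀ

Let N = A − (-3)·I. We want v_2 with N^2 v_2 = 0 but N^1 v_2 ≠ 0; then v_{j-1} := N · v_j for j = 2, …, 2.

Pick v_2 = (1, 0, 0, 0)ᵀ.
Then v_1 = N · v_2 = (-2, 3, -4, 0)ᵀ.

Sanity check: (A − (-3)·I) v_1 = (0, 0, 0, 0)ᵀ = 0. ✓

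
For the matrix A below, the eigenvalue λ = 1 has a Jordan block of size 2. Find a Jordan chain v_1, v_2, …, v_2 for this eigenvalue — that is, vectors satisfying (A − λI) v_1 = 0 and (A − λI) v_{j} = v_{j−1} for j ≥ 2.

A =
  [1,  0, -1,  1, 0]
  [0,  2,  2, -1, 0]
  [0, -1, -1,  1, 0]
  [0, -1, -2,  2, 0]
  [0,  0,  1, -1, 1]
A Jordan chain for λ = 1 of length 2:
v_1 = (0, 1, -1, -1, 0)ᵀ
v_2 = (0, 1, 0, 0, 0)ᵀ

Let N = A − (1)·I. We want v_2 with N^2 v_2 = 0 but N^1 v_2 ≠ 0; then v_{j-1} := N · v_j for j = 2, …, 2.

Pick v_2 = (0, 1, 0, 0, 0)ᵀ.
Then v_1 = N · v_2 = (0, 1, -1, -1, 0)ᵀ.

Sanity check: (A − (1)·I) v_1 = (0, 0, 0, 0, 0)ᵀ = 0. ✓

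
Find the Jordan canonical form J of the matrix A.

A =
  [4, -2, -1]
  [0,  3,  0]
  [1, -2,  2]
J_2(3) ⊕ J_1(3)

The characteristic polynomial is
  det(x·I − A) = x^3 - 9*x^2 + 27*x - 27 = (x - 3)^3

Eigenvalues and multiplicities (the geometric multiplicity of λ is n − rank(A − λI), which equals the number of Jordan blocks for λ):
  λ = 3: algebraic multiplicity = 3, geometric multiplicity = 2

Determining the block sizes for each eigenvalue:
  λ = 3: 2 blocks summing to 3 forces exactly one block of size 2 and the rest size 1 → block sizes [2, 1]

Assembling the blocks gives a Jordan form
J =
  [3, 1, 0]
  [0, 3, 0]
  [0, 0, 3]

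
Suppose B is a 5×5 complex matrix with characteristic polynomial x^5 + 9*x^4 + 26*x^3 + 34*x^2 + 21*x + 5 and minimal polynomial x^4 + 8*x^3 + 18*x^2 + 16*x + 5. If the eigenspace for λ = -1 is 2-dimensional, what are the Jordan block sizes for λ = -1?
Block sizes for λ = -1: [3, 1]

Step 1 — from the characteristic polynomial, algebraic multiplicity of λ = -1 is 4. From dim ker(B − (-1)·I) = 2, there are exactly 2 Jordan blocks for λ = -1.
Step 2 — from the minimal polynomial, the factor (x + 1)^3 tells us the largest block for λ = -1 has size 3.
Step 3 — with total size 4, 2 blocks, and largest block 3, the block sizes (in nonincreasing order) are [3, 1].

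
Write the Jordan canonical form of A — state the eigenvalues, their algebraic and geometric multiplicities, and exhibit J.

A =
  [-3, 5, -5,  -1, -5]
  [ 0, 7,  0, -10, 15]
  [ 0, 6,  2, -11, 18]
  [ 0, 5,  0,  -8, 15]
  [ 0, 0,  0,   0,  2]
J_2(-3) ⊕ J_2(2) ⊕ J_1(2)

The characteristic polynomial is
  det(x·I − A) = x^5 - 15*x^3 + 10*x^2 + 60*x - 72 = (x - 2)^3*(x + 3)^2

Eigenvalues and multiplicities (the geometric multiplicity of λ is n − rank(A − λI), which equals the number of Jordan blocks for λ):
  λ = -3: algebraic multiplicity = 2, geometric multiplicity = 1
  λ = 2: algebraic multiplicity = 3, geometric multiplicity = 2

Determining the block sizes for each eigenvalue:
  λ = -3: one block (gm = 1), so the single block has size am = 2 → block sizes [2]
  λ = 2: 2 blocks summing to 3 forces exactly one block of size 2 and the rest size 1 → block sizes [2, 1]

Assembling the blocks gives a Jordan form
J =
  [-3,  1, 0, 0, 0]
  [ 0, -3, 0, 0, 0]
  [ 0,  0, 2, 1, 0]
  [ 0,  0, 0, 2, 0]
  [ 0,  0, 0, 0, 2]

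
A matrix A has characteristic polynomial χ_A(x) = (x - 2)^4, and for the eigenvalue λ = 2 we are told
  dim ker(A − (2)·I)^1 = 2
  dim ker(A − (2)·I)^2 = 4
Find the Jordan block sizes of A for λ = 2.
Block sizes for λ = 2: [2, 2]

From the dimensions of kernels of powers, the number of Jordan blocks of size at least j is d_j − d_{j−1} where d_j = dim ker(N^j) (with d_0 = 0). Computing the differences gives [2, 2].
The number of blocks of size exactly k is (#blocks of size ≥ k) − (#blocks of size ≥ k + 1), so the partition is: 2 block(s) of size 2.
In nonincreasing order the block sizes are [2, 2].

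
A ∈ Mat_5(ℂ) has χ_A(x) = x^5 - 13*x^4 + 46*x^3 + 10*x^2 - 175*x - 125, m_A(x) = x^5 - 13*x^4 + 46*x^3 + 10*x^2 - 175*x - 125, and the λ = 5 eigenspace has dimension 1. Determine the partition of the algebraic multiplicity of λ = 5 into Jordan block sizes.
Block sizes for λ = 5: [3]

Step 1 — from the characteristic polynomial, algebraic multiplicity of λ = 5 is 3. From dim ker(A − (5)·I) = 1, there are exactly 1 Jordan blocks for λ = 5.
Step 2 — from the minimal polynomial, the factor (x − 5)^3 tells us the largest block for λ = 5 has size 3.
Step 3 — with total size 3, 1 blocks, and largest block 3, the block sizes (in nonincreasing order) are [3].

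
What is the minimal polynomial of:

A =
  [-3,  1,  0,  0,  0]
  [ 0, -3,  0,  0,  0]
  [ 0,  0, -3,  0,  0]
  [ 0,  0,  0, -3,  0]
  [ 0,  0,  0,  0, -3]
x^2 + 6*x + 9

The characteristic polynomial is χ_A(x) = (x + 3)^5, so the eigenvalues are known. The minimal polynomial is
  m_A(x) = Π_λ (x − λ)^{k_λ}
where k_λ is the size of the *largest* Jordan block for λ (equivalently, the smallest k with (A − λI)^k v = 0 for every generalised eigenvector v of λ).

  λ = -3: largest Jordan block has size 2, contributing (x + 3)^2

So m_A(x) = (x + 3)^2 = x^2 + 6*x + 9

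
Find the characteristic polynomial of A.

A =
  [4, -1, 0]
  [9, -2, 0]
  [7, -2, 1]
x^3 - 3*x^2 + 3*x - 1

Expanding det(x·I − A) (e.g. by cofactor expansion or by noting that A is similar to its Jordan form J, which has the same characteristic polynomial as A) gives
  χ_A(x) = x^3 - 3*x^2 + 3*x - 1
which factors as (x - 1)^3. The eigenvalues (with algebraic multiplicities) are λ = 1 with multiplicity 3.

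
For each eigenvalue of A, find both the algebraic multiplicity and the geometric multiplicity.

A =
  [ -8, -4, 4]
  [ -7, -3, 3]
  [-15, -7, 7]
λ = -4: alg = 1, geom = 1; λ = 0: alg = 2, geom = 1

Step 1 — factor the characteristic polynomial to read off the algebraic multiplicities:
  χ_A(x) = x^2*(x + 4)

Step 2 — compute geometric multiplicities via the rank-nullity identity g(λ) = n − rank(A − λI):
  rank(A − (-4)·I) = 2, so dim ker(A − (-4)·I) = n − 2 = 1
  rank(A − (0)·I) = 2, so dim ker(A − (0)·I) = n − 2 = 1

Summary:
  λ = -4: algebraic multiplicity = 1, geometric multiplicity = 1
  λ = 0: algebraic multiplicity = 2, geometric multiplicity = 1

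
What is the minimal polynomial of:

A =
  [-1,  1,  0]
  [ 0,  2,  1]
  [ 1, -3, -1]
x^3

The characteristic polynomial is χ_A(x) = x^3, so the eigenvalues are known. The minimal polynomial is
  m_A(x) = Π_λ (x − λ)^{k_λ}
where k_λ is the size of the *largest* Jordan block for λ (equivalently, the smallest k with (A − λI)^k v = 0 for every generalised eigenvector v of λ).

  λ = 0: largest Jordan block has size 3, contributing (x − 0)^3

So m_A(x) = x^3 = x^3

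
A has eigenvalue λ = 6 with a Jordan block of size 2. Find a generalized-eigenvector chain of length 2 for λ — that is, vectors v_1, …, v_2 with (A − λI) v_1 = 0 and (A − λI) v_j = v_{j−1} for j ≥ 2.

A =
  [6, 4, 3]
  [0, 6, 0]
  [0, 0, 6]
A Jordan chain for λ = 6 of length 2:
v_1 = (4, 0, 0)ᵀ
v_2 = (0, 1, 0)ᵀ

Let N = A − (6)·I. We want v_2 with N^2 v_2 = 0 but N^1 v_2 ≠ 0; then v_{j-1} := N · v_j for j = 2, …, 2.

Pick v_2 = (0, 1, 0)ᵀ.
Then v_1 = N · v_2 = (4, 0, 0)ᵀ.

Sanity check: (A − (6)·I) v_1 = (0, 0, 0)ᵀ = 0. ✓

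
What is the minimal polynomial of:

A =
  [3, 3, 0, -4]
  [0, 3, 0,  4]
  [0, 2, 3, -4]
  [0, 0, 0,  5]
x^3 - 11*x^2 + 39*x - 45

The characteristic polynomial is χ_A(x) = (x - 5)*(x - 3)^3, so the eigenvalues are known. The minimal polynomial is
  m_A(x) = Π_λ (x − λ)^{k_λ}
where k_λ is the size of the *largest* Jordan block for λ (equivalently, the smallest k with (A − λI)^k v = 0 for every generalised eigenvector v of λ).

  λ = 3: largest Jordan block has size 2, contributing (x − 3)^2
  λ = 5: largest Jordan block has size 1, contributing (x − 5)

So m_A(x) = (x - 5)*(x - 3)^2 = x^3 - 11*x^2 + 39*x - 45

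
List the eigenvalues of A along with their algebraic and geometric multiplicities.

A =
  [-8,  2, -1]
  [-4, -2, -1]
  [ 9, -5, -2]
λ = -4: alg = 3, geom = 1

Step 1 — factor the characteristic polynomial to read off the algebraic multiplicities:
  χ_A(x) = (x + 4)^3

Step 2 — compute geometric multiplicities via the rank-nullity identity g(λ) = n − rank(A − λI):
  rank(A − (-4)·I) = 2, so dim ker(A − (-4)·I) = n − 2 = 1

Summary:
  λ = -4: algebraic multiplicity = 3, geometric multiplicity = 1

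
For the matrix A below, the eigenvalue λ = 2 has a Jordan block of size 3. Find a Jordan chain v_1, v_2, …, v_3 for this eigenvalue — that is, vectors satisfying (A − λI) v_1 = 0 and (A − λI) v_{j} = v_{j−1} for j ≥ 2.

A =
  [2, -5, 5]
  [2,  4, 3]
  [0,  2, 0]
A Jordan chain for λ = 2 of length 3:
v_1 = (-10, 4, 4)ᵀ
v_2 = (0, 2, 0)ᵀ
v_3 = (1, 0, 0)ᵀ

Let N = A − (2)·I. We want v_3 with N^3 v_3 = 0 but N^2 v_3 ≠ 0; then v_{j-1} := N · v_j for j = 3, …, 2.

Pick v_3 = (1, 0, 0)ᵀ.
Then v_2 = N · v_3 = (0, 2, 0)ᵀ.
Then v_1 = N · v_2 = (-10, 4, 4)ᵀ.

Sanity check: (A − (2)·I) v_1 = (0, 0, 0)ᵀ = 0. ✓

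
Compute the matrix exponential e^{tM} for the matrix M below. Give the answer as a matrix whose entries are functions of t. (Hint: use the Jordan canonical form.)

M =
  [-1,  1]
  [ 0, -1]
e^{tM} =
  [exp(-t), t*exp(-t)]
  [0, exp(-t)]

Strategy: write M = P · J · P⁻¹ where J is a Jordan canonical form, so e^{tM} = P · e^{tJ} · P⁻¹, and e^{tJ} can be computed block-by-block.

M has Jordan form
J =
  [-1,  1]
  [ 0, -1]
(up to reordering of blocks).

Per-block formulas:
  For a 2×2 Jordan block J_2(-1): exp(t · J_2(-1)) = e^(-1t)·(I + t·N), where N is the 2×2 nilpotent shift.

After assembling e^{tJ} and conjugating by P, we get:

e^{tM} =
  [exp(-t), t*exp(-t)]
  [0, exp(-t)]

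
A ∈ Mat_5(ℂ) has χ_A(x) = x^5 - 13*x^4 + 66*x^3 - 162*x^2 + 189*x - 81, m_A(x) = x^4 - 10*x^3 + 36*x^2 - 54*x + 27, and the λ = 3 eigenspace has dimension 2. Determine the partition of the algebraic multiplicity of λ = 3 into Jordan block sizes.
Block sizes for λ = 3: [3, 1]

Step 1 — from the characteristic polynomial, algebraic multiplicity of λ = 3 is 4. From dim ker(A − (3)·I) = 2, there are exactly 2 Jordan blocks for λ = 3.
Step 2 — from the minimal polynomial, the factor (x − 3)^3 tells us the largest block for λ = 3 has size 3.
Step 3 — with total size 4, 2 blocks, and largest block 3, the block sizes (in nonincreasing order) are [3, 1].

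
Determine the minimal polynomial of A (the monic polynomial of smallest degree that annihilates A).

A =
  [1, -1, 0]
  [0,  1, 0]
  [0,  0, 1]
x^2 - 2*x + 1

The characteristic polynomial is χ_A(x) = (x - 1)^3, so the eigenvalues are known. The minimal polynomial is
  m_A(x) = Π_λ (x − λ)^{k_λ}
where k_λ is the size of the *largest* Jordan block for λ (equivalently, the smallest k with (A − λI)^k v = 0 for every generalised eigenvector v of λ).

  λ = 1: largest Jordan block has size 2, contributing (x − 1)^2

So m_A(x) = (x - 1)^2 = x^2 - 2*x + 1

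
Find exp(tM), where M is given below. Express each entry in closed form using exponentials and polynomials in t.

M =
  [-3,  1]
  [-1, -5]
e^{tM} =
  [t*exp(-4*t) + exp(-4*t), t*exp(-4*t)]
  [-t*exp(-4*t), -t*exp(-4*t) + exp(-4*t)]

Strategy: write M = P · J · P⁻¹ where J is a Jordan canonical form, so e^{tM} = P · e^{tJ} · P⁻¹, and e^{tJ} can be computed block-by-block.

M has Jordan form
J =
  [-4,  1]
  [ 0, -4]
(up to reordering of blocks).

Per-block formulas:
  For a 2×2 Jordan block J_2(-4): exp(t · J_2(-4)) = e^(-4t)·(I + t·N), where N is the 2×2 nilpotent shift.

After assembling e^{tJ} and conjugating by P, we get:

e^{tM} =
  [t*exp(-4*t) + exp(-4*t), t*exp(-4*t)]
  [-t*exp(-4*t), -t*exp(-4*t) + exp(-4*t)]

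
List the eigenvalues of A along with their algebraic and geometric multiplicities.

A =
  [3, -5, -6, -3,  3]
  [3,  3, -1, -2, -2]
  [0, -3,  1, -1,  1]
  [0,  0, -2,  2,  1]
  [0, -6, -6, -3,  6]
λ = 3: alg = 5, geom = 2

Step 1 — factor the characteristic polynomial to read off the algebraic multiplicities:
  χ_A(x) = (x - 3)^5

Step 2 — compute geometric multiplicities via the rank-nullity identity g(λ) = n − rank(A − λI):
  rank(A − (3)·I) = 3, so dim ker(A − (3)·I) = n − 3 = 2

Summary:
  λ = 3: algebraic multiplicity = 5, geometric multiplicity = 2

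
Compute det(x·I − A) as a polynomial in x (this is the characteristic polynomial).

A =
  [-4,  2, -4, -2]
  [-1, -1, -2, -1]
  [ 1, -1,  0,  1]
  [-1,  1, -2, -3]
x^4 + 8*x^3 + 24*x^2 + 32*x + 16

Expanding det(x·I − A) (e.g. by cofactor expansion or by noting that A is similar to its Jordan form J, which has the same characteristic polynomial as A) gives
  χ_A(x) = x^4 + 8*x^3 + 24*x^2 + 32*x + 16
which factors as (x + 2)^4. The eigenvalues (with algebraic multiplicities) are λ = -2 with multiplicity 4.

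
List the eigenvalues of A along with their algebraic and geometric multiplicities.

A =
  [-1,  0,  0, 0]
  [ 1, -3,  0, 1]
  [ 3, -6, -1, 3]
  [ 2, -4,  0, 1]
λ = -1: alg = 4, geom = 3

Step 1 — factor the characteristic polynomial to read off the algebraic multiplicities:
  χ_A(x) = (x + 1)^4

Step 2 — compute geometric multiplicities via the rank-nullity identity g(λ) = n − rank(A − λI):
  rank(A − (-1)·I) = 1, so dim ker(A − (-1)·I) = n − 1 = 3

Summary:
  λ = -1: algebraic multiplicity = 4, geometric multiplicity = 3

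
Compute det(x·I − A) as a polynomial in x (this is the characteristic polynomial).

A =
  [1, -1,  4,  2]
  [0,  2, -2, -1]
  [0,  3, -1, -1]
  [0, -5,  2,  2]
x^4 - 4*x^3 + 6*x^2 - 4*x + 1

Expanding det(x·I − A) (e.g. by cofactor expansion or by noting that A is similar to its Jordan form J, which has the same characteristic polynomial as A) gives
  χ_A(x) = x^4 - 4*x^3 + 6*x^2 - 4*x + 1
which factors as (x - 1)^4. The eigenvalues (with algebraic multiplicities) are λ = 1 with multiplicity 4.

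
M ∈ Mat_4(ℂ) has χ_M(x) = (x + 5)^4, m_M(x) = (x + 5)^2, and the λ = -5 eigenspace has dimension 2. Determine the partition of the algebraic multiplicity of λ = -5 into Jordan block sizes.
Block sizes for λ = -5: [2, 2]

Step 1 — from the characteristic polynomial, algebraic multiplicity of λ = -5 is 4. From dim ker(M − (-5)·I) = 2, there are exactly 2 Jordan blocks for λ = -5.
Step 2 — from the minimal polynomial, the factor (x + 5)^2 tells us the largest block for λ = -5 has size 2.
Step 3 — with total size 4, 2 blocks, and largest block 2, the block sizes (in nonincreasing order) are [2, 2].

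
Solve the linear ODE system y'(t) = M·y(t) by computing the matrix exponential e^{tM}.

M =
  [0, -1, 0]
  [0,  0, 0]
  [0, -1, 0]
e^{tM} =
  [1, -t, 0]
  [0, 1, 0]
  [0, -t, 1]

Strategy: write M = P · J · P⁻¹ where J is a Jordan canonical form, so e^{tM} = P · e^{tJ} · P⁻¹, and e^{tJ} can be computed block-by-block.

M has Jordan form
J =
  [0, 1, 0]
  [0, 0, 0]
  [0, 0, 0]
(up to reordering of blocks).

Per-block formulas:
  For a 2×2 Jordan block J_2(0): exp(t · J_2(0)) = e^(0t)·(I + t·N), where N is the 2×2 nilpotent shift.
  For a 1×1 block at λ = 0: exp(t · [0]) = [e^(0t)].

After assembling e^{tJ} and conjugating by P, we get:

e^{tM} =
  [1, -t, 0]
  [0, 1, 0]
  [0, -t, 1]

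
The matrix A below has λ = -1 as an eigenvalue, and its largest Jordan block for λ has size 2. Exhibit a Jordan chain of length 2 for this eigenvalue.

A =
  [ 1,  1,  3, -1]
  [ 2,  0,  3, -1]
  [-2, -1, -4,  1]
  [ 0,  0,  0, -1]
A Jordan chain for λ = -1 of length 2:
v_1 = (2, 2, -2, 0)ᵀ
v_2 = (1, 0, 0, 0)ᵀ

Let N = A − (-1)·I. We want v_2 with N^2 v_2 = 0 but N^1 v_2 ≠ 0; then v_{j-1} := N · v_j for j = 2, …, 2.

Pick v_2 = (1, 0, 0, 0)ᵀ.
Then v_1 = N · v_2 = (2, 2, -2, 0)ᵀ.

Sanity check: (A − (-1)·I) v_1 = (0, 0, 0, 0)ᵀ = 0. ✓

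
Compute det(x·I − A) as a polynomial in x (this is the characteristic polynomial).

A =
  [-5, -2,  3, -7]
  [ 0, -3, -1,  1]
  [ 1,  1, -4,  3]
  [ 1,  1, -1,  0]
x^4 + 12*x^3 + 54*x^2 + 108*x + 81

Expanding det(x·I − A) (e.g. by cofactor expansion or by noting that A is similar to its Jordan form J, which has the same characteristic polynomial as A) gives
  χ_A(x) = x^4 + 12*x^3 + 54*x^2 + 108*x + 81
which factors as (x + 3)^4. The eigenvalues (with algebraic multiplicities) are λ = -3 with multiplicity 4.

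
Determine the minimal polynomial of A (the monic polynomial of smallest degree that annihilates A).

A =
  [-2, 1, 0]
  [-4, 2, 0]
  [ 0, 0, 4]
x^3 - 4*x^2

The characteristic polynomial is χ_A(x) = x^2*(x - 4), so the eigenvalues are known. The minimal polynomial is
  m_A(x) = Π_λ (x − λ)^{k_λ}
where k_λ is the size of the *largest* Jordan block for λ (equivalently, the smallest k with (A − λI)^k v = 0 for every generalised eigenvector v of λ).

  λ = 0: largest Jordan block has size 2, contributing (x − 0)^2
  λ = 4: largest Jordan block has size 1, contributing (x − 4)

So m_A(x) = x^2*(x - 4) = x^3 - 4*x^2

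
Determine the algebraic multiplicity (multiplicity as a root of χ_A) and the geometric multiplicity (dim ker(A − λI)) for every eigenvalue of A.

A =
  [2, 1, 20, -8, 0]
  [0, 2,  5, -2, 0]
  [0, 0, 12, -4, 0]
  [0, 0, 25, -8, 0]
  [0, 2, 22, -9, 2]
λ = 2: alg = 5, geom = 2

Step 1 — factor the characteristic polynomial to read off the algebraic multiplicities:
  χ_A(x) = (x - 2)^5

Step 2 — compute geometric multiplicities via the rank-nullity identity g(λ) = n − rank(A − λI):
  rank(A − (2)·I) = 3, so dim ker(A − (2)·I) = n − 3 = 2

Summary:
  λ = 2: algebraic multiplicity = 5, geometric multiplicity = 2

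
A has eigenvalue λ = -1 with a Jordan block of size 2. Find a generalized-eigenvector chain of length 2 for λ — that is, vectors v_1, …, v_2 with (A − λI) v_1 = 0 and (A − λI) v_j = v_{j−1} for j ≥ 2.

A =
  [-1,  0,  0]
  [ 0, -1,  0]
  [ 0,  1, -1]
A Jordan chain for λ = -1 of length 2:
v_1 = (0, 0, 1)ᵀ
v_2 = (0, 1, 0)ᵀ

Let N = A − (-1)·I. We want v_2 with N^2 v_2 = 0 but N^1 v_2 ≠ 0; then v_{j-1} := N · v_j for j = 2, …, 2.

Pick v_2 = (0, 1, 0)ᵀ.
Then v_1 = N · v_2 = (0, 0, 1)ᵀ.

Sanity check: (A − (-1)·I) v_1 = (0, 0, 0)ᵀ = 0. ✓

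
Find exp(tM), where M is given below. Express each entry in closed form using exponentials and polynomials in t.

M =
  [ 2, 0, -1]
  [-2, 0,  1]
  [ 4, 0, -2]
e^{tM} =
  [2*t + 1, 0, -t]
  [-2*t, 1, t]
  [4*t, 0, 1 - 2*t]

Strategy: write M = P · J · P⁻¹ where J is a Jordan canonical form, so e^{tM} = P · e^{tJ} · P⁻¹, and e^{tJ} can be computed block-by-block.

M has Jordan form
J =
  [0, 1, 0]
  [0, 0, 0]
  [0, 0, 0]
(up to reordering of blocks).

Per-block formulas:
  For a 1×1 block at λ = 0: exp(t · [0]) = [e^(0t)].
  For a 2×2 Jordan block J_2(0): exp(t · J_2(0)) = e^(0t)·(I + t·N), where N is the 2×2 nilpotent shift.

After assembling e^{tJ} and conjugating by P, we get:

e^{tM} =
  [2*t + 1, 0, -t]
  [-2*t, 1, t]
  [4*t, 0, 1 - 2*t]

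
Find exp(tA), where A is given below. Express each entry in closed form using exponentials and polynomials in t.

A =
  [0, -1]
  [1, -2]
e^{tA} =
  [t*exp(-t) + exp(-t), -t*exp(-t)]
  [t*exp(-t), -t*exp(-t) + exp(-t)]

Strategy: write A = P · J · P⁻¹ where J is a Jordan canonical form, so e^{tA} = P · e^{tJ} · P⁻¹, and e^{tJ} can be computed block-by-block.

A has Jordan form
J =
  [-1,  1]
  [ 0, -1]
(up to reordering of blocks).

Per-block formulas:
  For a 2×2 Jordan block J_2(-1): exp(t · J_2(-1)) = e^(-1t)·(I + t·N), where N is the 2×2 nilpotent shift.

After assembling e^{tJ} and conjugating by P, we get:

e^{tA} =
  [t*exp(-t) + exp(-t), -t*exp(-t)]
  [t*exp(-t), -t*exp(-t) + exp(-t)]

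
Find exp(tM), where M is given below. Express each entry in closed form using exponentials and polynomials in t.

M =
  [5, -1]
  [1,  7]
e^{tM} =
  [-t*exp(6*t) + exp(6*t), -t*exp(6*t)]
  [t*exp(6*t), t*exp(6*t) + exp(6*t)]

Strategy: write M = P · J · P⁻¹ where J is a Jordan canonical form, so e^{tM} = P · e^{tJ} · P⁻¹, and e^{tJ} can be computed block-by-block.

M has Jordan form
J =
  [6, 1]
  [0, 6]
(up to reordering of blocks).

Per-block formulas:
  For a 2×2 Jordan block J_2(6): exp(t · J_2(6)) = e^(6t)·(I + t·N), where N is the 2×2 nilpotent shift.

After assembling e^{tJ} and conjugating by P, we get:

e^{tM} =
  [-t*exp(6*t) + exp(6*t), -t*exp(6*t)]
  [t*exp(6*t), t*exp(6*t) + exp(6*t)]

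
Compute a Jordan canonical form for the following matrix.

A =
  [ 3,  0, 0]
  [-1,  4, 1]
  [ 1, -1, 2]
J_2(3) ⊕ J_1(3)

The characteristic polynomial is
  det(x·I − A) = x^3 - 9*x^2 + 27*x - 27 = (x - 3)^3

Eigenvalues and multiplicities (the geometric multiplicity of λ is n − rank(A − λI), which equals the number of Jordan blocks for λ):
  λ = 3: algebraic multiplicity = 3, geometric multiplicity = 2

Determining the block sizes for each eigenvalue:
  λ = 3: 2 blocks summing to 3 forces exactly one block of size 2 and the rest size 1 → block sizes [2, 1]

Assembling the blocks gives a Jordan form
J =
  [3, 1, 0]
  [0, 3, 0]
  [0, 0, 3]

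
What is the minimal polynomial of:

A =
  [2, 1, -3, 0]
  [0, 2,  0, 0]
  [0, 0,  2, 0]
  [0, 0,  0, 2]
x^2 - 4*x + 4

The characteristic polynomial is χ_A(x) = (x - 2)^4, so the eigenvalues are known. The minimal polynomial is
  m_A(x) = Π_λ (x − λ)^{k_λ}
where k_λ is the size of the *largest* Jordan block for λ (equivalently, the smallest k with (A − λI)^k v = 0 for every generalised eigenvector v of λ).

  λ = 2: largest Jordan block has size 2, contributing (x − 2)^2

So m_A(x) = (x - 2)^2 = x^2 - 4*x + 4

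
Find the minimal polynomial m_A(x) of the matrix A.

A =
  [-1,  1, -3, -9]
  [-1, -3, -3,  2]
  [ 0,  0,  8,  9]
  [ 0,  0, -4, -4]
x^4 - 8*x^2 + 16

The characteristic polynomial is χ_A(x) = (x - 2)^2*(x + 2)^2, so the eigenvalues are known. The minimal polynomial is
  m_A(x) = Π_λ (x − λ)^{k_λ}
where k_λ is the size of the *largest* Jordan block for λ (equivalently, the smallest k with (A − λI)^k v = 0 for every generalised eigenvector v of λ).

  λ = -2: largest Jordan block has size 2, contributing (x + 2)^2
  λ = 2: largest Jordan block has size 2, contributing (x − 2)^2

So m_A(x) = (x - 2)^2*(x + 2)^2 = x^4 - 8*x^2 + 16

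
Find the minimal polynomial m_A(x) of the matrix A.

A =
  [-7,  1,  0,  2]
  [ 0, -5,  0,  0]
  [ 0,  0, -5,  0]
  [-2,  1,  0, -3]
x^2 + 10*x + 25

The characteristic polynomial is χ_A(x) = (x + 5)^4, so the eigenvalues are known. The minimal polynomial is
  m_A(x) = Π_λ (x − λ)^{k_λ}
where k_λ is the size of the *largest* Jordan block for λ (equivalently, the smallest k with (A − λI)^k v = 0 for every generalised eigenvector v of λ).

  λ = -5: largest Jordan block has size 2, contributing (x + 5)^2

So m_A(x) = (x + 5)^2 = x^2 + 10*x + 25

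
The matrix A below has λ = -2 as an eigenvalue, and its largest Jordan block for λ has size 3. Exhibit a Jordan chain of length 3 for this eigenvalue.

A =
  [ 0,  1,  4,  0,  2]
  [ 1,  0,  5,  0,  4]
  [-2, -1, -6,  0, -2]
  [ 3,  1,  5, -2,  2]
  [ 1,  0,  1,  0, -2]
A Jordan chain for λ = -2 of length 3:
v_1 = (-1, -2, 1, -1, 0)ᵀ
v_2 = (2, 1, -2, 3, 1)ᵀ
v_3 = (1, 0, 0, 0, 0)ᵀ

Let N = A − (-2)·I. We want v_3 with N^3 v_3 = 0 but N^2 v_3 ≠ 0; then v_{j-1} := N · v_j for j = 3, …, 2.

Pick v_3 = (1, 0, 0, 0, 0)ᵀ.
Then v_2 = N · v_3 = (2, 1, -2, 3, 1)ᵀ.
Then v_1 = N · v_2 = (-1, -2, 1, -1, 0)ᵀ.

Sanity check: (A − (-2)·I) v_1 = (0, 0, 0, 0, 0)ᵀ = 0. ✓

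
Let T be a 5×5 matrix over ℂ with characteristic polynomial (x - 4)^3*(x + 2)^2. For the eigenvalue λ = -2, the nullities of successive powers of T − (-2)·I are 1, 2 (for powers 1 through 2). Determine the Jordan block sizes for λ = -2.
Block sizes for λ = -2: [2]

From the dimensions of kernels of powers, the number of Jordan blocks of size at least j is d_j − d_{j−1} where d_j = dim ker(N^j) (with d_0 = 0). Computing the differences gives [1, 1].
The number of blocks of size exactly k is (#blocks of size ≥ k) − (#blocks of size ≥ k + 1), so the partition is: 1 block(s) of size 2.
In nonincreasing order the block sizes are [2].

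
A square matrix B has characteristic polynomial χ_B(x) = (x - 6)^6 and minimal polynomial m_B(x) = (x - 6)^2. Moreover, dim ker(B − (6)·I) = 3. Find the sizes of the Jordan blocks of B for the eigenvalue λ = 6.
Block sizes for λ = 6: [2, 2, 2]

Step 1 — from the characteristic polynomial, algebraic multiplicity of λ = 6 is 6. From dim ker(B − (6)·I) = 3, there are exactly 3 Jordan blocks for λ = 6.
Step 2 — from the minimal polynomial, the factor (x − 6)^2 tells us the largest block for λ = 6 has size 2.
Step 3 — with total size 6, 3 blocks, and largest block 2, the block sizes (in nonincreasing order) are [2, 2, 2].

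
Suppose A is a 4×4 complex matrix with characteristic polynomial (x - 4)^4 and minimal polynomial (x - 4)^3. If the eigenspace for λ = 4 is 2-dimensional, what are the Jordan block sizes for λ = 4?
Block sizes for λ = 4: [3, 1]

Step 1 — from the characteristic polynomial, algebraic multiplicity of λ = 4 is 4. From dim ker(A − (4)·I) = 2, there are exactly 2 Jordan blocks for λ = 4.
Step 2 — from the minimal polynomial, the factor (x − 4)^3 tells us the largest block for λ = 4 has size 3.
Step 3 — with total size 4, 2 blocks, and largest block 3, the block sizes (in nonincreasing order) are [3, 1].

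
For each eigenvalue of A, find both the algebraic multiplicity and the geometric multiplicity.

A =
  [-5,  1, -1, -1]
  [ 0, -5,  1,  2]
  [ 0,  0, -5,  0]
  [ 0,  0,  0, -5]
λ = -5: alg = 4, geom = 2

Step 1 — factor the characteristic polynomial to read off the algebraic multiplicities:
  χ_A(x) = (x + 5)^4

Step 2 — compute geometric multiplicities via the rank-nullity identity g(λ) = n − rank(A − λI):
  rank(A − (-5)·I) = 2, so dim ker(A − (-5)·I) = n − 2 = 2

Summary:
  λ = -5: algebraic multiplicity = 4, geometric multiplicity = 2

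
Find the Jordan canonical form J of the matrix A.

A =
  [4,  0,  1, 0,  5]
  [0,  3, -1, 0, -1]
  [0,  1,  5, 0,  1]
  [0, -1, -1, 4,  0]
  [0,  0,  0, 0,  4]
J_3(4) ⊕ J_2(4)

The characteristic polynomial is
  det(x·I − A) = x^5 - 20*x^4 + 160*x^3 - 640*x^2 + 1280*x - 1024 = (x - 4)^5

Eigenvalues and multiplicities (the geometric multiplicity of λ is n − rank(A − λI), which equals the number of Jordan blocks for λ):
  λ = 4: algebraic multiplicity = 5, geometric multiplicity = 2

Determining the block sizes for each eigenvalue:
  λ = 4: with am = 5 and gm = 2, the partition is not yet determined (e.g. several partitions of 5 into 2 parts exist). Let N = A − (4)·I. Computing rank(N^1) = 3, rank(N^2) = 1, rank(N^3) = 0; the number of blocks of size ≥ j is rank(N^{j−1}) − rank(N^j), giving [2, 2, 1]. So we have 1 block(s) of size 3, 1 block(s) of size 2 → block sizes [3, 2]

Assembling the blocks gives a Jordan form
J =
  [4, 1, 0, 0, 0]
  [0, 4, 1, 0, 0]
  [0, 0, 4, 0, 0]
  [0, 0, 0, 4, 1]
  [0, 0, 0, 0, 4]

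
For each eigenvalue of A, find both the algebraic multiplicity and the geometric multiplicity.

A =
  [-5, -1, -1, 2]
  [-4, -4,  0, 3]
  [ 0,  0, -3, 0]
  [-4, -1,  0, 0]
λ = -3: alg = 4, geom = 2

Step 1 — factor the characteristic polynomial to read off the algebraic multiplicities:
  χ_A(x) = (x + 3)^4

Step 2 — compute geometric multiplicities via the rank-nullity identity g(λ) = n − rank(A − λI):
  rank(A − (-3)·I) = 2, so dim ker(A − (-3)·I) = n − 2 = 2

Summary:
  λ = -3: algebraic multiplicity = 4, geometric multiplicity = 2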